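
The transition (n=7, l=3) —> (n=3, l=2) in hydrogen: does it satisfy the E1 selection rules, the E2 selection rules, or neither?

E1

Δl = 2 − 3 = -1; l_i + l_f = 5.
E1 (Δl = ±1): satisfied.
E2 (Δl = 0,±2, l_i+l_f ≥ 2): not satisfied.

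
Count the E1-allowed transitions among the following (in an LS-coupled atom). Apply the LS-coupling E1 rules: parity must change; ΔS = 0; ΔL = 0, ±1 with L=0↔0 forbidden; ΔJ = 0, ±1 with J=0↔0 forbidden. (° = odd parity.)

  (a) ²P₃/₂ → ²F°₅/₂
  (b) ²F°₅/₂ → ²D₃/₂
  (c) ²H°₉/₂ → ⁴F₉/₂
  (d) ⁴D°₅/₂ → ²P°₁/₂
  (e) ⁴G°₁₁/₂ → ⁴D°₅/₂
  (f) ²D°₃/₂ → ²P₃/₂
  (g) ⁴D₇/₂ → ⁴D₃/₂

2

(a) forbidden (ΔL fails)
(b) allowed
(c) forbidden (ΔS, ΔL fail)
(d) forbidden (parity, ΔS, ΔJ fail)
(e) forbidden (parity, ΔL, ΔJ fail)
(f) allowed
(g) forbidden (parity, ΔJ fail)
Total allowed: 2 of 7.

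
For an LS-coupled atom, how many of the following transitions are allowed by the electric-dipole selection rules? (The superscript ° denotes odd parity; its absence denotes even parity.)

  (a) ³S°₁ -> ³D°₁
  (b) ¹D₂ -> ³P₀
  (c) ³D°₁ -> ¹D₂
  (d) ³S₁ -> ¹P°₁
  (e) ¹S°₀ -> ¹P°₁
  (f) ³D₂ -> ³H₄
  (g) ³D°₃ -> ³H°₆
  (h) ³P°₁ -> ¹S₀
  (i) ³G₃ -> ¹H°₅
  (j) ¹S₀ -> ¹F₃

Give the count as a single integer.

0

(a) forbidden (parity, ΔL fail)
(b) forbidden (parity, ΔS, ΔJ fail)
(c) forbidden (ΔS fails)
(d) forbidden (ΔS fails)
(e) forbidden (parity fails)
(f) forbidden (parity, ΔL, ΔJ fail)
(g) forbidden (parity, ΔL, ΔJ fail)
(h) forbidden (ΔS fails)
(i) forbidden (ΔS, ΔJ fail)
(j) forbidden (parity, ΔL, ΔJ fail)
Total allowed: 0 of 10.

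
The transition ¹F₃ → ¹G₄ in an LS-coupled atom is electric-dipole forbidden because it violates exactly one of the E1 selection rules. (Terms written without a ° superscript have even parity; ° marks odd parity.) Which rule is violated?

parity

Reading off the term symbols: S 0→0, L 3→4, J 3→4, parity even→even.
ΔS = 0: S: 0 → 0 — passes.
Parity must change: even → even — fails.
ΔL = 0, ±1 (not L=0↔0): L: 3 → 4, ΔL = +1 — passes.
ΔJ = 0, ±1 (not J=0↔0): J: 3 → 4, ΔJ = +1 — passes.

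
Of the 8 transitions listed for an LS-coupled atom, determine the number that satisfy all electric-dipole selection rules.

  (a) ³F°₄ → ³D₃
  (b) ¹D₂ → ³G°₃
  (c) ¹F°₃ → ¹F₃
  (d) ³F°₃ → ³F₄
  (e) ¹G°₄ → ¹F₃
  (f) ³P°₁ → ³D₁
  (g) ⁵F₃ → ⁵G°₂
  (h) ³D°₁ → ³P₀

(a) allowed
(b) forbidden (ΔS, ΔL fail)
(c) allowed
(d) allowed
(e) allowed
(f) allowed
(g) allowed
(h) allowed
Total allowed: 7 of 8.

7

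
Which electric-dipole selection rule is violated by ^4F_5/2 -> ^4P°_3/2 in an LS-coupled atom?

the ΔL = 0, ±1 rule

Parity must change: even → odd — ✓.
ΔS = 0: S: 3/2 → 3/2 — ✓.
ΔL = 0, ±1 (not L=0↔0): L: 3 → 1, ΔL = -2 — ✗.
ΔJ = 0, ±1 (not J=0↔0): J: 5/2 → 3/2, ΔJ = -1 — ✓.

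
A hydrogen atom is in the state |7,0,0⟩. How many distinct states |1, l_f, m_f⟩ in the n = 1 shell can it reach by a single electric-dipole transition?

E1 requires l_f ∈ {-1, 1}, but neither lies in [0, 0], so no final state is reachable.
Total: 0.

0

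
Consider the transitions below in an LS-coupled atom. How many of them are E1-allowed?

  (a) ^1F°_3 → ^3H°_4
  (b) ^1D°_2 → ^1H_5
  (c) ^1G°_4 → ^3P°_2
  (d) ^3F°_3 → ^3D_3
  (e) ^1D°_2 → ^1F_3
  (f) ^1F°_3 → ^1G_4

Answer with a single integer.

3

(a) forbidden (parity, ΔS, ΔL fail)
(b) forbidden (ΔL, ΔJ fail)
(c) forbidden (parity, ΔS, ΔL, ΔJ fail)
(d) allowed
(e) allowed
(f) allowed
Total allowed: 3 of 6.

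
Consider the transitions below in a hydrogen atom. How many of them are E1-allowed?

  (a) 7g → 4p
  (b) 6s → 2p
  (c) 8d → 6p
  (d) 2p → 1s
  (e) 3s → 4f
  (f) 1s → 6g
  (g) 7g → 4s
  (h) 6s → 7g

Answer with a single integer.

3

(a) forbidden — Δl = -3 (E1 requires Δl = ±1)
(b) allowed
(c) allowed
(d) allowed
(e) forbidden — Δl = +3 (E1 requires Δl = ±1)
(f) forbidden — Δl = +4 (E1 requires Δl = ±1)
(g) forbidden — Δl = -4 (E1 requires Δl = ±1)
(h) forbidden — Δl = +4 (E1 requires Δl = ±1)
Total allowed: 3 of 8.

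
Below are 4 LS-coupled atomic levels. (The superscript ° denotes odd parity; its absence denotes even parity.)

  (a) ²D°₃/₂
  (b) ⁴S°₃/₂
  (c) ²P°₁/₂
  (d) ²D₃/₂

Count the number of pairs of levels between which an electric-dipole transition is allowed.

2

(a)–(b): forbidden (parity, ΔS, ΔL).
(a)–(c): forbidden (parity).
(a)–(d): allowed.
(b)–(c): forbidden (parity, ΔS).
(b)–(d): forbidden (ΔS, ΔL).
(c)–(d): allowed.
Allowed pairs: 2 of 6.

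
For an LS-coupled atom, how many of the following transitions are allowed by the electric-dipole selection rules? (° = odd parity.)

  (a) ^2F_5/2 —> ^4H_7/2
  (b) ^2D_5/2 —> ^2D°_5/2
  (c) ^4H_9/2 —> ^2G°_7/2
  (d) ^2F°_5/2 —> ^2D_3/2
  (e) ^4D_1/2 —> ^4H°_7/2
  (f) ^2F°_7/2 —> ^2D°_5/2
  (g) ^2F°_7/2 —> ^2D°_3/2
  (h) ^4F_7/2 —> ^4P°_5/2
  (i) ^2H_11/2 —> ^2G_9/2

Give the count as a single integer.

2

(a) forbidden (parity, ΔS, ΔL fail)
(b) allowed
(c) forbidden (ΔS fails)
(d) allowed
(e) forbidden (ΔL, ΔJ fail)
(f) forbidden (parity fails)
(g) forbidden (parity, ΔJ fail)
(h) forbidden (ΔL fails)
(i) forbidden (parity fails)
Total allowed: 2 of 9.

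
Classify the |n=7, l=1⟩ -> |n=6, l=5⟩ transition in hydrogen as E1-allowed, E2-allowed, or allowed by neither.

Δl = 5 − 1 = +4; l_i + l_f = 6.
E1 (Δl = ±1): not satisfied.
E2 (Δl = 0,±2, l_i+l_f ≥ 2): not satisfied.

neither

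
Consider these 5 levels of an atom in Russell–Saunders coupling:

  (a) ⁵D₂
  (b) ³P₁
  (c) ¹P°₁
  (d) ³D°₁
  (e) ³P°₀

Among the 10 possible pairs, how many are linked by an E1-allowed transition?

(a)–(b): forbidden (parity, ΔS).
(a)–(c): forbidden (ΔS).
(a)–(d): forbidden (ΔS).
(a)–(e): forbidden (ΔS, ΔJ).
(b)–(c): forbidden (ΔS).
(b)–(d): allowed.
(b)–(e): allowed.
(c)–(d): forbidden (parity, ΔS).
(c)–(e): forbidden (parity, ΔS).
(d)–(e): forbidden (parity).
Allowed pairs: 2 of 10.

2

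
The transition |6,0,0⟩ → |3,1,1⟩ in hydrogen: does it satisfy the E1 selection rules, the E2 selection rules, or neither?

E1

Δl = 1 − 0 = +1; l_i + l_f = 1.
Δm_l = +1.
E1 (Δl = ±1, |Δm_l| ≤ 1): satisfied.
E2 (Δl = 0,±2, l_i+l_f ≥ 2, |Δm_l| ≤ 2): not satisfied.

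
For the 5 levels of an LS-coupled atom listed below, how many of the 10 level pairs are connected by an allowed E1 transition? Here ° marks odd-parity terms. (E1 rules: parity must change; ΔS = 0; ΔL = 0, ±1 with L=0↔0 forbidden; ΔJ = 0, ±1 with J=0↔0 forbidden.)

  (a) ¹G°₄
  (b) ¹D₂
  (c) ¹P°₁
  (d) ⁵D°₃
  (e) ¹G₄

(a)–(b): forbidden (ΔL, ΔJ).
(a)–(c): forbidden (parity, ΔL, ΔJ).
(a)–(d): forbidden (parity, ΔS, ΔL).
(a)–(e): allowed.
(b)–(c): allowed.
(b)–(d): forbidden (ΔS).
(b)–(e): forbidden (parity, ΔL, ΔJ).
(c)–(d): forbidden (parity, ΔS, ΔJ).
(c)–(e): forbidden (ΔL, ΔJ).
(d)–(e): forbidden (ΔS, ΔL).
Allowed pairs: 2 of 10.

2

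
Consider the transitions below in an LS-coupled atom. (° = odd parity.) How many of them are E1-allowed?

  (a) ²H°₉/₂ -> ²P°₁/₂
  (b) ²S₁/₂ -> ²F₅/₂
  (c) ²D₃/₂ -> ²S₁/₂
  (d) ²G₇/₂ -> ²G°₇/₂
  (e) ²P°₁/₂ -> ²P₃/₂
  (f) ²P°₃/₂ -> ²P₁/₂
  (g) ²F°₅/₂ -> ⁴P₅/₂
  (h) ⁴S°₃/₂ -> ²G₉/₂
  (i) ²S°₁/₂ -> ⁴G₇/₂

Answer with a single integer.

(a) forbidden (parity, ΔL, ΔJ fail)
(b) forbidden (parity, ΔL, ΔJ fail)
(c) forbidden (parity, ΔL fail)
(d) allowed
(e) allowed
(f) allowed
(g) forbidden (ΔS, ΔL fail)
(h) forbidden (ΔS, ΔL, ΔJ fail)
(i) forbidden (ΔS, ΔL, ΔJ fail)
Total allowed: 3 of 9.

3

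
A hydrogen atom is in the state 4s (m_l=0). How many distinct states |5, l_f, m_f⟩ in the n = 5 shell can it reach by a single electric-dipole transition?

E1 requires Δl = ±1, so l_f ∈ {-1, 1}; with 0 ≤ l_f ≤ n_f−1 = 4, the allowed l_f values are {1}.
For l_f = 1: m_f ∈ {m_i−1, m_i, m_i+1} ∩ [−1, 1] = {-1, 0, 1} → 3 states.
Total: 3.

3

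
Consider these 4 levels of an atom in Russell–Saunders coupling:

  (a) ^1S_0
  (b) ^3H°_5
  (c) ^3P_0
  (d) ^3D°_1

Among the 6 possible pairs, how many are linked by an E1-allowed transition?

(a)–(b): forbidden (ΔS, ΔL, ΔJ).
(a)–(c): forbidden (parity, ΔS, ΔJ).
(a)–(d): forbidden (ΔS, ΔL).
(b)–(c): forbidden (ΔL, ΔJ).
(b)–(d): forbidden (parity, ΔL, ΔJ).
(c)–(d): allowed.
Allowed pairs: 1 of 6.

1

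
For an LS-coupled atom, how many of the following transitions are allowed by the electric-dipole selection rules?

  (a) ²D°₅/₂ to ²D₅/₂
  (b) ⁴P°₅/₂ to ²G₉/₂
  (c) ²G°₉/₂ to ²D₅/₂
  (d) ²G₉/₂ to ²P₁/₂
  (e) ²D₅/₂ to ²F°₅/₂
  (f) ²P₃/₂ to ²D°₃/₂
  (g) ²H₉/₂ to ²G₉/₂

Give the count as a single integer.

(a) allowed
(b) forbidden (ΔS, ΔL, ΔJ fail)
(c) forbidden (ΔL, ΔJ fail)
(d) forbidden (parity, ΔL, ΔJ fail)
(e) allowed
(f) allowed
(g) forbidden (parity fails)
Total allowed: 3 of 7.

3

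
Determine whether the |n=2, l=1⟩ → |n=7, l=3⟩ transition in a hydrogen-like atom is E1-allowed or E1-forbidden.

forbidden

l: 1 → 3 (Δl = +2). Δl = ±1 violated.
The transition is electric-dipole forbidden.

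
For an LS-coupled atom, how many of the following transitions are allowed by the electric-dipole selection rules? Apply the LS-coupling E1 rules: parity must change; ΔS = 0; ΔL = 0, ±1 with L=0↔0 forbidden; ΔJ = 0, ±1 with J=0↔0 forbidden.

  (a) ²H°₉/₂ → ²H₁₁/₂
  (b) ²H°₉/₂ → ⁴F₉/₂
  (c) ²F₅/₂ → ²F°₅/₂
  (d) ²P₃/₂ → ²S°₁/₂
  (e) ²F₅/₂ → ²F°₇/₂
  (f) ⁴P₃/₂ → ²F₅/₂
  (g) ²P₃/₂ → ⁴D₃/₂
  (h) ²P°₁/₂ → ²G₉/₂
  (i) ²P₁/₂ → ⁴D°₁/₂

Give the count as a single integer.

(a) allowed
(b) forbidden (ΔS, ΔL fail)
(c) allowed
(d) allowed
(e) allowed
(f) forbidden (parity, ΔS, ΔL fail)
(g) forbidden (parity, ΔS fail)
(h) forbidden (ΔL, ΔJ fail)
(i) forbidden (ΔS fails)
Total allowed: 4 of 9.

4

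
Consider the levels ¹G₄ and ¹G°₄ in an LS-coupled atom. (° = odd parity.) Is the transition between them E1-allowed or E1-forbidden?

Initial level: S=0, L=4, J=4, parity even. Final level: S=0, L=4, J=4, parity odd.
Parity must change: even → odd — passes.
ΔS = 0: S: 0 → 0 — passes.
ΔL = 0, ±1 (not L=0↔0): L: 4 → 4, ΔL = +0 — passes.
ΔJ = 0, ±1 (not J=0↔0): J: 4 → 4, ΔJ = +0 — passes.
All four E1 rules are satisfied.

allowed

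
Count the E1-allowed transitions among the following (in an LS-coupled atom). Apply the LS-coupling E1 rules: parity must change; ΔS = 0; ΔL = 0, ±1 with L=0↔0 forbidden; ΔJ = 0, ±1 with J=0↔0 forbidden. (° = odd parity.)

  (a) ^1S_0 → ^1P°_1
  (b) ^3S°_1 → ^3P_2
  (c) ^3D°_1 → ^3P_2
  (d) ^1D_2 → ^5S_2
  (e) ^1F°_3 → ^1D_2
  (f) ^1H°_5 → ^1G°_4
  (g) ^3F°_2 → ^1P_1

(a) allowed
(b) allowed
(c) allowed
(d) forbidden (parity, ΔS, ΔL fail)
(e) allowed
(f) forbidden (parity fails)
(g) forbidden (ΔS, ΔL fail)
Total allowed: 4 of 7.

4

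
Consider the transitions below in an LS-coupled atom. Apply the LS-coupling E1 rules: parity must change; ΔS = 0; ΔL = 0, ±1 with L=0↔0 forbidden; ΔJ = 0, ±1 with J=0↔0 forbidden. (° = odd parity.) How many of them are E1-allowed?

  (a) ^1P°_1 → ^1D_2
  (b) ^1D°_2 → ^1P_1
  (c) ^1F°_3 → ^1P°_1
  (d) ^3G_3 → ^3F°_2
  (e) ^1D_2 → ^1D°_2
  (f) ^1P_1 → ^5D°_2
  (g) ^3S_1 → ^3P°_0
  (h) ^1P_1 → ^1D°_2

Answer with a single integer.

6

(a) allowed
(b) allowed
(c) forbidden (parity, ΔL, ΔJ fail)
(d) allowed
(e) allowed
(f) forbidden (ΔS fails)
(g) allowed
(h) allowed
Total allowed: 6 of 8.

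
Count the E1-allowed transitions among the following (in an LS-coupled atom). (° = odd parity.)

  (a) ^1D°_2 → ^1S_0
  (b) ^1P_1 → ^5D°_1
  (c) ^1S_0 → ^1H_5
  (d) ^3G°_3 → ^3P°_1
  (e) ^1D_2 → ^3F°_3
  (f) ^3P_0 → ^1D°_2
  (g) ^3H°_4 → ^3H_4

(a) forbidden (ΔL, ΔJ fail)
(b) forbidden (ΔS fails)
(c) forbidden (parity, ΔL, ΔJ fail)
(d) forbidden (parity, ΔL, ΔJ fail)
(e) forbidden (ΔS fails)
(f) forbidden (ΔS, ΔJ fail)
(g) allowed
Total allowed: 1 of 7.

1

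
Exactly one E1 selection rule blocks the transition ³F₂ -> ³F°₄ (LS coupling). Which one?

Reading off the term symbols: S 1→1, L 3→3, J 2→4, parity even→odd.
Parity must change: even → odd — ✓.
ΔJ = 0, ±1 (not J=0↔0): J: 2 → 4, ΔJ = +2 — ✗.
ΔS = 0: S: 1 → 1 — ✓.
ΔL = 0, ±1 (not L=0↔0): L: 3 → 3, ΔL = +0 — ✓.

the ΔJ = 0, ±1 rule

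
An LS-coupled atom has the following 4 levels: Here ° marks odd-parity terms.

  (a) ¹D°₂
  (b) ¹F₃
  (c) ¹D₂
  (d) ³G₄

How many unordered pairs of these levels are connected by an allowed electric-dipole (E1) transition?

2

(a)–(b): allowed.
(a)–(c): allowed.
(a)–(d): forbidden (ΔS, ΔL, ΔJ).
(b)–(c): forbidden (parity).
(b)–(d): forbidden (parity, ΔS).
(c)–(d): forbidden (parity, ΔS, ΔL, ΔJ).
Allowed pairs: 2 of 6.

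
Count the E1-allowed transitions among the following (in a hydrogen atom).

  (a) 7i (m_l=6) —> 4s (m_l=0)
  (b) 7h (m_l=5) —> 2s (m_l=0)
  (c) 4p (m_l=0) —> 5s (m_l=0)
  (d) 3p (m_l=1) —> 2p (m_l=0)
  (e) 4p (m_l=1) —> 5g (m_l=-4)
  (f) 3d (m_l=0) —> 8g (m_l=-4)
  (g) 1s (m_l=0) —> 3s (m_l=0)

(a) forbidden — Δl = -6 (E1 requires Δl = ±1); Δm_l = -6 (E1 requires Δm_l = 0, ±1)
(b) forbidden — Δl = -5 (E1 requires Δl = ±1); Δm_l = -5 (E1 requires Δm_l = 0, ±1)
(c) allowed
(d) forbidden — Δl = +0 (E1 requires Δl = ±1)
(e) forbidden — Δl = +3 (E1 requires Δl = ±1); Δm_l = -5 (E1 requires Δm_l = 0, ±1)
(f) forbidden — Δl = +2 (E1 requires Δl = ±1); Δm_l = -4 (E1 requires Δm_l = 0, ±1)
(g) forbidden — Δl = +0 (E1 requires Δl = ±1)
Total allowed: 1 of 7.

1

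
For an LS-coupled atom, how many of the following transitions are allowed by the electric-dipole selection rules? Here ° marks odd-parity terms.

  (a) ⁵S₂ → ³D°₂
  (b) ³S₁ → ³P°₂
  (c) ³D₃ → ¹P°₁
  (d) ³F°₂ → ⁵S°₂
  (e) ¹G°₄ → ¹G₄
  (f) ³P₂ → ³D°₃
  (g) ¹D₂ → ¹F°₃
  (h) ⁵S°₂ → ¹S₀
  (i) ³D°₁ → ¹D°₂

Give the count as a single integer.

(a) forbidden (ΔS, ΔL fail)
(b) allowed
(c) forbidden (ΔS, ΔJ fail)
(d) forbidden (parity, ΔS, ΔL fail)
(e) allowed
(f) allowed
(g) allowed
(h) forbidden (ΔS, ΔL, ΔJ fail)
(i) forbidden (parity, ΔS fail)
Total allowed: 4 of 9.

4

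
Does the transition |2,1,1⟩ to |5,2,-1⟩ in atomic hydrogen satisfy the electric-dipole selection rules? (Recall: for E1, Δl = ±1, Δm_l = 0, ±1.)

forbidden

l: 1 → 2 (Δl = +1). Δl = ±1 ✓.
m_l: 1 → -1 (Δm_l = -2). |Δm_l| ≤ 1 ✗.
The transition is electric-dipole forbidden.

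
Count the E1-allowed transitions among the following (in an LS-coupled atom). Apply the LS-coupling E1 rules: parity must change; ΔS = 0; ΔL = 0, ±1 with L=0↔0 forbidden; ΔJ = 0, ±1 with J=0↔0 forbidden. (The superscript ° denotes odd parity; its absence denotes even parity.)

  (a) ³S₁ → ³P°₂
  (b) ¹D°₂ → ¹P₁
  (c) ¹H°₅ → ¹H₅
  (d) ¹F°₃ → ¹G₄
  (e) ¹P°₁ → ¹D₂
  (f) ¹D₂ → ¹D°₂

(a) allowed
(b) allowed
(c) allowed
(d) allowed
(e) allowed
(f) allowed
Total allowed: 6 of 6.

6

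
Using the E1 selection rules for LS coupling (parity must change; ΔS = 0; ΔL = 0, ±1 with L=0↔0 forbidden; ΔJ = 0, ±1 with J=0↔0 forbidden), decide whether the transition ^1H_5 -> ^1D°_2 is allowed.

Initial level: S=0, L=5, J=5, parity even. Final level: S=0, L=2, J=2, parity odd.
Parity must change: even → odd — ✓.
ΔS = 0: S: 0 → 0 — ✓.
ΔL = 0, ±1 (not L=0↔0): L: 5 → 2, ΔL = -3 — ✗.
ΔJ = 0, ±1 (not J=0↔0): J: 5 → 2, ΔJ = -3 — ✗.
Rule(s) violated: ΔL, ΔJ.

forbidden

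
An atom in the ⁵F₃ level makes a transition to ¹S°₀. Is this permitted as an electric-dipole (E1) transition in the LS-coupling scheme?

forbidden

ΔL = 0, ±1 (not L=0↔0): L: 3 → 0, ΔL = -3 — violated.
ΔJ = 0, ±1 (not J=0↔0): J: 3 → 0, ΔJ = -3 — violated.
Parity must change: even → odd — satisfied.
ΔS = 0: S: 2 → 0 — violated.
Rule(s) violated: ΔS, ΔL, ΔJ.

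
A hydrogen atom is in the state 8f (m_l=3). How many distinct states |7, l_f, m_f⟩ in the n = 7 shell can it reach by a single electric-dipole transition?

E1 requires Δl = ±1, so l_f ∈ {2, 4}; with 0 ≤ l_f ≤ n_f−1 = 6, the allowed l_f values are {2, 4}.
For l_f = 2: m_f ∈ {m_i−1, m_i, m_i+1} ∩ [−2, 2] = {2} → 1 state.
For l_f = 4: m_f ∈ {m_i−1, m_i, m_i+1} ∩ [−4, 4] = {2, 3, 4} → 3 states.
Total: 4.

4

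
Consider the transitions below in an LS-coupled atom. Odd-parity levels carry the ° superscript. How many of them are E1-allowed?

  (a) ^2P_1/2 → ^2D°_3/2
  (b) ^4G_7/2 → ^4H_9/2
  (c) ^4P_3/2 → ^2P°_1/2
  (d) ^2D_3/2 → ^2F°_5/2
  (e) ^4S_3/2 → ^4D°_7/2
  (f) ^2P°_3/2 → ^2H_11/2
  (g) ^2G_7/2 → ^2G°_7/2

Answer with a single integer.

(a) allowed
(b) forbidden (parity fails)
(c) forbidden (ΔS fails)
(d) allowed
(e) forbidden (ΔL, ΔJ fail)
(f) forbidden (ΔL, ΔJ fail)
(g) allowed
Total allowed: 3 of 7.

3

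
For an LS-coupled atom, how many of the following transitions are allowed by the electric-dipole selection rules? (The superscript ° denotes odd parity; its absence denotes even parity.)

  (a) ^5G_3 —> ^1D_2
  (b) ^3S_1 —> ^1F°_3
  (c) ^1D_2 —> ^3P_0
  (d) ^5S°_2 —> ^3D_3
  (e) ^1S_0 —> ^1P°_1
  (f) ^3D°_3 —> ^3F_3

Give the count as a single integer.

(a) forbidden (parity, ΔS, ΔL fail)
(b) forbidden (ΔS, ΔL, ΔJ fail)
(c) forbidden (parity, ΔS, ΔJ fail)
(d) forbidden (ΔS, ΔL fail)
(e) allowed
(f) allowed
Total allowed: 2 of 6.

2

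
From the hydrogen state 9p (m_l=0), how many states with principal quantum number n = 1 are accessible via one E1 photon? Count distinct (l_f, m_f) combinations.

E1 requires Δl = ±1, so l_f ∈ {0, 2}; with 0 ≤ l_f ≤ n_f−1 = 0, the allowed l_f values are {0}.
For l_f = 0: m_f ∈ {m_i−1, m_i, m_i+1} ∩ [−0, 0] = {0} → 1 state.
Total: 1.

1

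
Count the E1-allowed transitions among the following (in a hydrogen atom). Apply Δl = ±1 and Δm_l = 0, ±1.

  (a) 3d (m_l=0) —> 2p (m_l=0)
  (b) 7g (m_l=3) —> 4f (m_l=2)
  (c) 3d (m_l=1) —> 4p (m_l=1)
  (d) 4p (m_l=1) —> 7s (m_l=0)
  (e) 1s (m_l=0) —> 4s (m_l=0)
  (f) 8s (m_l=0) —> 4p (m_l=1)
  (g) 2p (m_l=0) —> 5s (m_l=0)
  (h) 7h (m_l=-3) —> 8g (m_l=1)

(a) allowed
(b) allowed
(c) allowed
(d) allowed
(e) forbidden — Δl = +0 (E1 requires Δl = ±1)
(f) allowed
(g) allowed
(h) forbidden — Δm_l = +4 (E1 requires Δm_l = 0, ±1)
Total allowed: 6 of 8.

6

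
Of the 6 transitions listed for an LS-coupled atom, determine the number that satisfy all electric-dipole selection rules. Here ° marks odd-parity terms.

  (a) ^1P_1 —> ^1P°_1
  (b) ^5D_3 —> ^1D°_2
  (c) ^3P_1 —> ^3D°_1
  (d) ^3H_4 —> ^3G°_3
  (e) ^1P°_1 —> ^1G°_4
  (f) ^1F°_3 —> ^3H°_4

3

(a) allowed
(b) forbidden (ΔS fails)
(c) allowed
(d) allowed
(e) forbidden (parity, ΔL, ΔJ fail)
(f) forbidden (parity, ΔS, ΔL fail)
Total allowed: 3 of 6.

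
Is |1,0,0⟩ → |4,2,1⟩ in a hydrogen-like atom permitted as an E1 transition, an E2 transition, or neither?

E2

Δl = 2 − 0 = +2; l_i + l_f = 2.
Δm_l = +1.
E1 (Δl = ±1, |Δm_l| ≤ 1): not satisfied.
E2 (Δl = 0,±2, l_i+l_f ≥ 2, |Δm_l| ≤ 2): satisfied.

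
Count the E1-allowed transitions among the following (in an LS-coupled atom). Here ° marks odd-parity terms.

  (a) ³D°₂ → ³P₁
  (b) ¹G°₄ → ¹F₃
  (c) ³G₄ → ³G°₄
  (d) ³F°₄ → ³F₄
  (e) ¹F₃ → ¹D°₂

5

(a) allowed
(b) allowed
(c) allowed
(d) allowed
(e) allowed
Total allowed: 5 of 5.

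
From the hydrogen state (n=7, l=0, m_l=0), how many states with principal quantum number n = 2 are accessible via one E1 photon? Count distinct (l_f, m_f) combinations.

E1 requires Δl = ±1, so l_f ∈ {-1, 1}; with 0 ≤ l_f ≤ n_f−1 = 1, the allowed l_f values are {1}.
For l_f = 1: m_f ∈ {m_i−1, m_i, m_i+1} ∩ [−1, 1] = {-1, 0, 1} → 3 states.
Total: 3.

3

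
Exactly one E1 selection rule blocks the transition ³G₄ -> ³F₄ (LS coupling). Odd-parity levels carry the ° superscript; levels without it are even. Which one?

parity

ΔL = 0, ±1 (not L=0↔0): L: 4 → 3, ΔL = -1 — satisfied.
ΔS = 0: S: 1 → 1 — satisfied.
Parity must change: even → even — violated.
ΔJ = 0, ±1 (not J=0↔0): J: 4 → 4, ΔJ = +0 — satisfied.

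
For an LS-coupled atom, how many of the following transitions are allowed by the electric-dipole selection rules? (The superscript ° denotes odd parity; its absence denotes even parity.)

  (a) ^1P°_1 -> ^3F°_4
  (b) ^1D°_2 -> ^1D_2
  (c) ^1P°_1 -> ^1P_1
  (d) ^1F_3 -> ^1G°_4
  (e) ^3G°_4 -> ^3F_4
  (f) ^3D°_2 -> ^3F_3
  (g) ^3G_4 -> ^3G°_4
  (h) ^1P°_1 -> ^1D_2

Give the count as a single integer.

7

(a) forbidden (parity, ΔS, ΔL, ΔJ fail)
(b) allowed
(c) allowed
(d) allowed
(e) allowed
(f) allowed
(g) allowed
(h) allowed
Total allowed: 7 of 8.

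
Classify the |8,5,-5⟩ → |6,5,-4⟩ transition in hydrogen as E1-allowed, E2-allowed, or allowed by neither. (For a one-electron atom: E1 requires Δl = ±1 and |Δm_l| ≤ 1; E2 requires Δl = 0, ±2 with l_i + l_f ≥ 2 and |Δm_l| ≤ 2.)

Δl = 5 − 5 = +0; l_i + l_f = 10.
Δm_l = +1.
E1 (Δl = ±1, |Δm_l| ≤ 1): not satisfied.
E2 (Δl = 0,±2, l_i+l_f ≥ 2, |Δm_l| ≤ 2): satisfied.

E2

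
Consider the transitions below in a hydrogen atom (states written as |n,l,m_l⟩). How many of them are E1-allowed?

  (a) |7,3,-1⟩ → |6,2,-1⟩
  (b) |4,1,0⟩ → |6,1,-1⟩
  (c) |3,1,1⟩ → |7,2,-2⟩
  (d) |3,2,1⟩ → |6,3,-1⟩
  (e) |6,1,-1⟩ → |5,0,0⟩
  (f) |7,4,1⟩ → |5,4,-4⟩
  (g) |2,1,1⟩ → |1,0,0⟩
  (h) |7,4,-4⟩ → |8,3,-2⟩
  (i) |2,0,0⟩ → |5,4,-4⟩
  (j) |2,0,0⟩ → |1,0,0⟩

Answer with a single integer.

(a) allowed
(b) forbidden — Δl = +0 (E1 requires Δl = ±1)
(c) forbidden — Δm_l = -3 (E1 requires Δm_l = 0, ±1)
(d) forbidden — Δm_l = -2 (E1 requires Δm_l = 0, ±1)
(e) allowed
(f) forbidden — Δl = +0 (E1 requires Δl = ±1); Δm_l = -5 (E1 requires Δm_l = 0, ±1)
(g) allowed
(h) forbidden — Δm_l = +2 (E1 requires Δm_l = 0, ±1)
(i) forbidden — Δl = +4 (E1 requires Δl = ±1); Δm_l = -4 (E1 requires Δm_l = 0, ±1)
(j) forbidden — Δl = +0 (E1 requires Δl = ±1)
Total allowed: 3 of 10.

3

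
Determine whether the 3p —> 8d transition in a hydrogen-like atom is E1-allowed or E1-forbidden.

Δl = 2 − 1 = +1; the E1 rule Δl = ±1 is passes.
All E1 selection rules are satisfied.

allowed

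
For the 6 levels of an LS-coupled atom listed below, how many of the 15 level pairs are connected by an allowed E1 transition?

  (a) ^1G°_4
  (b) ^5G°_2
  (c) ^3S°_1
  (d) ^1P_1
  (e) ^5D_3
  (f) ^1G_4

1

(a)–(b): forbidden (parity, ΔS, ΔJ).
(a)–(c): forbidden (parity, ΔS, ΔL, ΔJ).
(a)–(d): forbidden (ΔL, ΔJ).
(a)–(e): forbidden (ΔS, ΔL).
(a)–(f): allowed.
(b)–(c): forbidden (parity, ΔS, ΔL).
(b)–(d): forbidden (ΔS, ΔL).
(b)–(e): forbidden (ΔL).
(b)–(f): forbidden (ΔS, ΔJ).
(c)–(d): forbidden (ΔS).
(c)–(e): forbidden (ΔS, ΔL, ΔJ).
(c)–(f): forbidden (ΔS, ΔL, ΔJ).
(d)–(e): forbidden (parity, ΔS, ΔJ).
(d)–(f): forbidden (parity, ΔL, ΔJ).
(e)–(f): forbidden (parity, ΔS, ΔL).
Allowed pairs: 1 of 15.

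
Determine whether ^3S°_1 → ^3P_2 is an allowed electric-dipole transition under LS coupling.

allowed

Reading off the term symbols: S 1→1, L 0→1, J 1→2, parity odd→even.
Parity must change: odd → even — ok.
ΔS = 0: S: 1 → 1 — ok.
ΔL = 0, ±1 (not L=0↔0): L: 0 → 1, ΔL = +1 — ok.
ΔJ = 0, ±1 (not J=0↔0): J: 1 → 2, ΔJ = +1 — ok.
All four E1 rules are satisfied.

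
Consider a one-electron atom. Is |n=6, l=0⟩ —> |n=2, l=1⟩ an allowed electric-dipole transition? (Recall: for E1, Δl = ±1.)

l: 0 → 1 (Δl = +1). Δl = ±1 satisfied.
All E1 selection rules are satisfied.

allowed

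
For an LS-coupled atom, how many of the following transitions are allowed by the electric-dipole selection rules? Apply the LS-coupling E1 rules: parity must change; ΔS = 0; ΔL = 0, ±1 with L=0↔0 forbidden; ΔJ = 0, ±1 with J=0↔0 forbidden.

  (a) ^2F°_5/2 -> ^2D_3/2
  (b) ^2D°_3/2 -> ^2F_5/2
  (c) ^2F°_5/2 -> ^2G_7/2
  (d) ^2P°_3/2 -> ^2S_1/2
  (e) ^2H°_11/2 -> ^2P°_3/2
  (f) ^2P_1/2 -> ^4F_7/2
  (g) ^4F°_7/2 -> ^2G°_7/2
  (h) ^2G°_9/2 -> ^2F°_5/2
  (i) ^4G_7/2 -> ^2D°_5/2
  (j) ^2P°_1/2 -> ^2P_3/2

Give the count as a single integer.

(a) allowed
(b) allowed
(c) allowed
(d) allowed
(e) forbidden (parity, ΔL, ΔJ fail)
(f) forbidden (parity, ΔS, ΔL, ΔJ fail)
(g) forbidden (parity, ΔS fail)
(h) forbidden (parity, ΔJ fail)
(i) forbidden (ΔS, ΔL fail)
(j) allowed
Total allowed: 5 of 10.

5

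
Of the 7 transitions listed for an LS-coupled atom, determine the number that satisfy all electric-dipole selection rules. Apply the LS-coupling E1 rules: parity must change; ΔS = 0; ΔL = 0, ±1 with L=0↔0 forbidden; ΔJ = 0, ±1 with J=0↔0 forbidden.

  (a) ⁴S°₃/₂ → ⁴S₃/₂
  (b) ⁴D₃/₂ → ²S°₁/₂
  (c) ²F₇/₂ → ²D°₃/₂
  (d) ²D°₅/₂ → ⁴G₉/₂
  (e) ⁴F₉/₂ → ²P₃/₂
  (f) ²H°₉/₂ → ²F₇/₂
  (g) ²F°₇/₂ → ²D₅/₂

(a) forbidden (ΔL fails)
(b) forbidden (ΔS, ΔL fail)
(c) forbidden (ΔJ fails)
(d) forbidden (ΔS, ΔL, ΔJ fail)
(e) forbidden (parity, ΔS, ΔL, ΔJ fail)
(f) forbidden (ΔL fails)
(g) allowed
Total allowed: 1 of 7.

1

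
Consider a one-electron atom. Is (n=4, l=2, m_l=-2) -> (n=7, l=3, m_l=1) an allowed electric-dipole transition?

forbidden

Initial l = 2, final l = 3, so Δl = +1. E1 requires Δl = ±1: ok.
m_l: -2 → 1 (Δm_l = +3). |Δm_l| ≤ 1 fails.
The transition is electric-dipole forbidden.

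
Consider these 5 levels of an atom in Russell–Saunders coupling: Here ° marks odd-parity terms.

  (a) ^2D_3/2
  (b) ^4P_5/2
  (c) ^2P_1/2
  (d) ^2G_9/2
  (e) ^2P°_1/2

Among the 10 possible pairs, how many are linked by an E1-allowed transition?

2

(a)–(b): forbidden (parity, ΔS).
(a)–(c): forbidden (parity).
(a)–(d): forbidden (parity, ΔL, ΔJ).
(a)–(e): allowed.
(b)–(c): forbidden (parity, ΔS, ΔJ).
(b)–(d): forbidden (parity, ΔS, ΔL, ΔJ).
(b)–(e): forbidden (ΔS, ΔJ).
(c)–(d): forbidden (parity, ΔL, ΔJ).
(c)–(e): allowed.
(d)–(e): forbidden (ΔL, ΔJ).
Allowed pairs: 2 of 10.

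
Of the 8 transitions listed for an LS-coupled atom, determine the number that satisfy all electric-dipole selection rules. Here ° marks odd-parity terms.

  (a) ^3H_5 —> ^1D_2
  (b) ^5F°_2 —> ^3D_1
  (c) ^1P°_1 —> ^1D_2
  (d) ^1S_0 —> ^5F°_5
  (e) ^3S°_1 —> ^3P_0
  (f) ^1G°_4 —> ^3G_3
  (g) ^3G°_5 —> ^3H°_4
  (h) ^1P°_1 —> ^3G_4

2

(a) forbidden (parity, ΔS, ΔL, ΔJ fail)
(b) forbidden (ΔS fails)
(c) allowed
(d) forbidden (ΔS, ΔL, ΔJ fail)
(e) allowed
(f) forbidden (ΔS fails)
(g) forbidden (parity fails)
(h) forbidden (ΔS, ΔL, ΔJ fail)
Total allowed: 2 of 8.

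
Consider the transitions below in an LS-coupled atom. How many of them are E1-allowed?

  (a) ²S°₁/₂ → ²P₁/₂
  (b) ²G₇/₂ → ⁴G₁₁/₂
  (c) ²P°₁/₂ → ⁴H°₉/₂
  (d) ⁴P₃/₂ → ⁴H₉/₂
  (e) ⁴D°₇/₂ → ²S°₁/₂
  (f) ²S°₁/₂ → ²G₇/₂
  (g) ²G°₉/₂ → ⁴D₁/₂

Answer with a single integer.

1

(a) allowed
(b) forbidden (parity, ΔS, ΔJ fail)
(c) forbidden (parity, ΔS, ΔL, ΔJ fail)
(d) forbidden (parity, ΔL, ΔJ fail)
(e) forbidden (parity, ΔS, ΔL, ΔJ fail)
(f) forbidden (ΔL, ΔJ fail)
(g) forbidden (ΔS, ΔL, ΔJ fail)
Total allowed: 1 of 7.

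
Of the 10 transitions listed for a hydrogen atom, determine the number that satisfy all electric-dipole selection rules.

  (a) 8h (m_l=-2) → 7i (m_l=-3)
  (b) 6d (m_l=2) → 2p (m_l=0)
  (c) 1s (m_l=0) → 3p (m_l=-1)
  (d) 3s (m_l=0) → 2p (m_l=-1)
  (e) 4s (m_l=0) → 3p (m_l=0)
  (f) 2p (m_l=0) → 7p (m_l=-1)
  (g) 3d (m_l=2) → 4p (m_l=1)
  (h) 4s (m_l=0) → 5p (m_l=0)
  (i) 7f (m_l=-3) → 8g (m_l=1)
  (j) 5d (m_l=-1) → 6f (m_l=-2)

(a) allowed
(b) forbidden — Δm_l = -2 (E1 requires Δm_l = 0, ±1)
(c) allowed
(d) allowed
(e) allowed
(f) forbidden — Δl = +0 (E1 requires Δl = ±1)
(g) allowed
(h) allowed
(i) forbidden — Δm_l = +4 (E1 requires Δm_l = 0, ±1)
(j) allowed
Total allowed: 7 of 10.

7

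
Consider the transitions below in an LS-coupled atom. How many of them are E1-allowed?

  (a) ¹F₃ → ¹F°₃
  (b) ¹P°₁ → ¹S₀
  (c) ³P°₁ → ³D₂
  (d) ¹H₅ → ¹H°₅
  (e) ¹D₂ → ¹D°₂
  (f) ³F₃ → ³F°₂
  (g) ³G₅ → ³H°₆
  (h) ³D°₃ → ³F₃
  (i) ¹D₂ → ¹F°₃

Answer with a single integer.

(a) allowed
(b) allowed
(c) allowed
(d) allowed
(e) allowed
(f) allowed
(g) allowed
(h) allowed
(i) allowed
Total allowed: 9 of 9.

9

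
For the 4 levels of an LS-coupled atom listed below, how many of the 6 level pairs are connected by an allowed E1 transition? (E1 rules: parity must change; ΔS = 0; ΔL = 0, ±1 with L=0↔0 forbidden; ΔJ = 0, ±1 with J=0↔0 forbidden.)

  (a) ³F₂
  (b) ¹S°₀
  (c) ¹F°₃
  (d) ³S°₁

0

(a)–(b): forbidden (ΔS, ΔL, ΔJ).
(a)–(c): forbidden (ΔS).
(a)–(d): forbidden (ΔL).
(b)–(c): forbidden (parity, ΔL, ΔJ).
(b)–(d): forbidden (parity, ΔS, ΔL).
(c)–(d): forbidden (parity, ΔS, ΔL, ΔJ).
Allowed pairs: 0 of 6.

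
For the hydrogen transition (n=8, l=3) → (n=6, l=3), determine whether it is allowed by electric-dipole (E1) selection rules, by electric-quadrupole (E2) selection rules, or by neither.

Δl = 3 − 3 = +0; l_i + l_f = 6.
E1 (Δl = ±1): not satisfied.
E2 (Δl = 0,±2, l_i+l_f ≥ 2): satisfied.

E2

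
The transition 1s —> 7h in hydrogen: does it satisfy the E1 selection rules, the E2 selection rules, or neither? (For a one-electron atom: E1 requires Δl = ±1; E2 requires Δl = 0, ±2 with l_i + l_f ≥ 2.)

Δl = 5 − 0 = +5; l_i + l_f = 5.
E1 (Δl = ±1): not satisfied.
E2 (Δl = 0,±2, l_i+l_f ≥ 2): not satisfied.

neither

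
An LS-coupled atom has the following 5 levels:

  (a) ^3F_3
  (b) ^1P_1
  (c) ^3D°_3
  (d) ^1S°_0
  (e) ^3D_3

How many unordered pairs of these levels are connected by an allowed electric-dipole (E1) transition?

3

(a)–(b): forbidden (parity, ΔS, ΔL, ΔJ).
(a)–(c): allowed.
(a)–(d): forbidden (ΔS, ΔL, ΔJ).
(a)–(e): forbidden (parity).
(b)–(c): forbidden (ΔS, ΔJ).
(b)–(d): allowed.
(b)–(e): forbidden (parity, ΔS, ΔJ).
(c)–(d): forbidden (parity, ΔS, ΔL, ΔJ).
(c)–(e): allowed.
(d)–(e): forbidden (ΔS, ΔL, ΔJ).
Allowed pairs: 3 of 10.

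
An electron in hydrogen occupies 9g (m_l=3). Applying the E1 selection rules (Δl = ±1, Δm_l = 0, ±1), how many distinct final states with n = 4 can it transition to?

2

E1 requires Δl = ±1, so l_f ∈ {3, 5}; with 0 ≤ l_f ≤ n_f−1 = 3, the allowed l_f values are {3}.
For l_f = 3: m_f ∈ {m_i−1, m_i, m_i+1} ∩ [−3, 3] = {2, 3} → 2 states.
Total: 2.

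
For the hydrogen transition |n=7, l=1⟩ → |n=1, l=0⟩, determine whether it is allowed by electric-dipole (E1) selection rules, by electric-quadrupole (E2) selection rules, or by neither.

E1

Δl = 0 − 1 = -1; l_i + l_f = 1.
E1 (Δl = ±1): satisfied.
E2 (Δl = 0,±2, l_i+l_f ≥ 2): not satisfied.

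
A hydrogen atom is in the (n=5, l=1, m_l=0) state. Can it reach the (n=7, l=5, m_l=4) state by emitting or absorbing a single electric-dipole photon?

forbidden

Initial l = 1, final l = 5, so Δl = +4. E1 requires Δl = ±1: violated.
Δm_l = 4 − (0) = +4. E1 requires Δm_l = 0, ±1: violated.
The transition is electric-dipole forbidden.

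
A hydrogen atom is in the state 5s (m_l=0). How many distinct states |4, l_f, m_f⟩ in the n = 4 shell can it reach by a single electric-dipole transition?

3

E1 requires Δl = ±1, so l_f ∈ {-1, 1}; with 0 ≤ l_f ≤ n_f−1 = 3, the allowed l_f values are {1}.
For l_f = 1: m_f ∈ {m_i−1, m_i, m_i+1} ∩ [−1, 1] = {-1, 0, 1} → 3 states.
Total: 3.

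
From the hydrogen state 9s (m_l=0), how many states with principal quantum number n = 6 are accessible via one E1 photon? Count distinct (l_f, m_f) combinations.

E1 requires Δl = ±1, so l_f ∈ {-1, 1}; with 0 ≤ l_f ≤ n_f−1 = 5, the allowed l_f values are {1}.
For l_f = 1: m_f ∈ {m_i−1, m_i, m_i+1} ∩ [−1, 1] = {-1, 0, 1} → 3 states.
Total: 3.

3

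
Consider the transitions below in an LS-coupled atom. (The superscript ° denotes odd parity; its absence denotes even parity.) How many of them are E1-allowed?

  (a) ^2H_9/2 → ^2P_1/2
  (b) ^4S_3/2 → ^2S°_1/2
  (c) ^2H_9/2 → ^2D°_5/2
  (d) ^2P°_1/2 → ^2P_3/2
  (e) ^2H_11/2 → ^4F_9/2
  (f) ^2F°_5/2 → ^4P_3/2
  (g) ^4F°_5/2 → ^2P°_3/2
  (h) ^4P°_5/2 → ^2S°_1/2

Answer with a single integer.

1

(a) forbidden (parity, ΔL, ΔJ fail)
(b) forbidden (ΔS, ΔL fail)
(c) forbidden (ΔL, ΔJ fail)
(d) allowed
(e) forbidden (parity, ΔS, ΔL fail)
(f) forbidden (ΔS, ΔL fail)
(g) forbidden (parity, ΔS, ΔL fail)
(h) forbidden (parity, ΔS, ΔJ fail)
Total allowed: 1 of 8.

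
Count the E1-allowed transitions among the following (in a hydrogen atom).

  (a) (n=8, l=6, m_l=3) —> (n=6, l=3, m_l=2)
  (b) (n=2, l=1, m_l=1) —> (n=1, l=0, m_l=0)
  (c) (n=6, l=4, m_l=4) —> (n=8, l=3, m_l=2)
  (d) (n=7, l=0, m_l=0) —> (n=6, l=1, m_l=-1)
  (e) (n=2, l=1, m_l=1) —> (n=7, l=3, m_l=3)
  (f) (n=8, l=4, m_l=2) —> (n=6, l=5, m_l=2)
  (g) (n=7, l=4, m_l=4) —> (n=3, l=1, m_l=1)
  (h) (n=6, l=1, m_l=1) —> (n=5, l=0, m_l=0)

4

(a) forbidden — Δl = -3 (E1 requires Δl = ±1)
(b) allowed
(c) forbidden — Δm_l = -2 (E1 requires Δm_l = 0, ±1)
(d) allowed
(e) forbidden — Δl = +2 (E1 requires Δl = ±1); Δm_l = +2 (E1 requires Δm_l = 0, ±1)
(f) allowed
(g) forbidden — Δl = -3 (E1 requires Δl = ±1); Δm_l = -3 (E1 requires Δm_l = 0, ±1)
(h) allowed
Total allowed: 4 of 8.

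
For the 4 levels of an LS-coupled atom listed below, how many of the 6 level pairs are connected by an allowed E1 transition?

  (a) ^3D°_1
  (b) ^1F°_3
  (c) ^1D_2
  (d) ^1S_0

(a)–(b): forbidden (parity, ΔS, ΔJ).
(a)–(c): forbidden (ΔS).
(a)–(d): forbidden (ΔS, ΔL).
(b)–(c): allowed.
(b)–(d): forbidden (ΔL, ΔJ).
(c)–(d): forbidden (parity, ΔL, ΔJ).
Allowed pairs: 1 of 6.

1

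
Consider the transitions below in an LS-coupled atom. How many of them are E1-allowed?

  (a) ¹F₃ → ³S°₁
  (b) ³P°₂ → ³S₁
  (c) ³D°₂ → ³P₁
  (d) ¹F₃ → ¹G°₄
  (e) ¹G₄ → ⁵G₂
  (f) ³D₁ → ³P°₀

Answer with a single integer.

4

(a) forbidden (ΔS, ΔL, ΔJ fail)
(b) allowed
(c) allowed
(d) allowed
(e) forbidden (parity, ΔS, ΔJ fail)
(f) allowed
Total allowed: 4 of 6.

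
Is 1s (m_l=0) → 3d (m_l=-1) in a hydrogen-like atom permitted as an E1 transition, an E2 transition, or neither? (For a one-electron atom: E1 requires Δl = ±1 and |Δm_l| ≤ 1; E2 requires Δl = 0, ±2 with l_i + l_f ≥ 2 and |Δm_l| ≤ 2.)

Δl = 2 − 0 = +2; l_i + l_f = 2.
Δm_l = -1.
E1 (Δl = ±1, |Δm_l| ≤ 1): not satisfied.
E2 (Δl = 0,±2, l_i+l_f ≥ 2, |Δm_l| ≤ 2): satisfied.

E2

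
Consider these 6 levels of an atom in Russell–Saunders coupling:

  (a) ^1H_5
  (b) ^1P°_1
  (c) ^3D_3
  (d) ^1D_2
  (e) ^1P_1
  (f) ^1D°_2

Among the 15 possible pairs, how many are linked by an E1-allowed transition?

(a)–(b): forbidden (ΔL, ΔJ).
(a)–(c): forbidden (parity, ΔS, ΔL, ΔJ).
(a)–(d): forbidden (parity, ΔL, ΔJ).
(a)–(e): forbidden (parity, ΔL, ΔJ).
(a)–(f): forbidden (ΔL, ΔJ).
(b)–(c): forbidden (ΔS, ΔJ).
(b)–(d): allowed.
(b)–(e): allowed.
(b)–(f): forbidden (parity).
(c)–(d): forbidden (parity, ΔS).
(c)–(e): forbidden (parity, ΔS, ΔJ).
(c)–(f): forbidden (ΔS).
(d)–(e): forbidden (parity).
(d)–(f): allowed.
(e)–(f): allowed.
Allowed pairs: 4 of 15.

4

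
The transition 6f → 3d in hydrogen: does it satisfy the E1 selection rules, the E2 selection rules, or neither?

E1

Δl = 2 − 3 = -1; l_i + l_f = 5.
E1 (Δl = ±1): satisfied.
E2 (Δl = 0,±2, l_i+l_f ≥ 2): not satisfied.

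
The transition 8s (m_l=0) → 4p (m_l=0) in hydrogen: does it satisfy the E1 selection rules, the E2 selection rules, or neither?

E1

Δl = 1 − 0 = +1; l_i + l_f = 1.
Δm_l = +0.
E1 (Δl = ±1, |Δm_l| ≤ 1): satisfied.
E2 (Δl = 0,±2, l_i+l_f ≥ 2, |Δm_l| ≤ 2): not satisfied.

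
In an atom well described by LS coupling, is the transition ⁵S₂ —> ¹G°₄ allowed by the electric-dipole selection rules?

ΔS = 0: S: 2 → 0 — violated.
ΔL = 0, ±1 (not L=0↔0): L: 0 → 4, ΔL = +4 — violated.
Parity must change: even → odd — satisfied.
ΔJ = 0, ±1 (not J=0↔0): J: 2 → 4, ΔJ = +2 — violated.
Rule(s) violated: ΔS, ΔL, ΔJ.

forbidden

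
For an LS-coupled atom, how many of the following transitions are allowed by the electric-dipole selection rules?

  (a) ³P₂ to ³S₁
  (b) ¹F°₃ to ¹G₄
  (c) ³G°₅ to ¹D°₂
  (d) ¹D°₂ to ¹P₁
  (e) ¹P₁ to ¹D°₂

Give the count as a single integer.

3

(a) forbidden (parity fails)
(b) allowed
(c) forbidden (parity, ΔS, ΔL, ΔJ fail)
(d) allowed
(e) allowed
Total allowed: 3 of 5.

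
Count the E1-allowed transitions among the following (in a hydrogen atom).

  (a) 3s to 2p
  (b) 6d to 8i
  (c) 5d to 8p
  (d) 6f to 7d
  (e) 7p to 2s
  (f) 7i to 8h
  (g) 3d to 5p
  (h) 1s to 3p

7

(a) allowed
(b) forbidden — Δl = +4 (E1 requires Δl = ±1)
(c) allowed
(d) allowed
(e) allowed
(f) allowed
(g) allowed
(h) allowed
Total allowed: 7 of 8.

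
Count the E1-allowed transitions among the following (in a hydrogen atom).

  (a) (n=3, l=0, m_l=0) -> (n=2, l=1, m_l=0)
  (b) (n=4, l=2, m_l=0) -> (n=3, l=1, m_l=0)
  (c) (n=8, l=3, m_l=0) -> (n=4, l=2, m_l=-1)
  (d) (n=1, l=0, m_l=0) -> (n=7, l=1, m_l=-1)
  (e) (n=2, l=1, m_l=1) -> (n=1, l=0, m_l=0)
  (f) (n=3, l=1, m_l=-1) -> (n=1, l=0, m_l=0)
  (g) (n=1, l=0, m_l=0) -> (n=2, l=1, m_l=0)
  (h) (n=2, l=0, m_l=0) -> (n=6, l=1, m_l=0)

(a) allowed
(b) allowed
(c) allowed
(d) allowed
(e) allowed
(f) allowed
(g) allowed
(h) allowed
Total allowed: 8 of 8.

8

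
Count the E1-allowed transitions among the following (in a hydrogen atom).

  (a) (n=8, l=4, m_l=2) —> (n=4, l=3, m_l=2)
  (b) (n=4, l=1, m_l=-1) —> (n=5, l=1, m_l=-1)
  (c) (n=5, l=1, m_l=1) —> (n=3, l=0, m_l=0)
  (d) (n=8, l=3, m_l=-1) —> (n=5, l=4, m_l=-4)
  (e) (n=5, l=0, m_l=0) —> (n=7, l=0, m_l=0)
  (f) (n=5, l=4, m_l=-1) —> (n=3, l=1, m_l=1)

(a) allowed
(b) forbidden — Δl = +0 (E1 requires Δl = ±1)
(c) allowed
(d) forbidden — Δm_l = -3 (E1 requires Δm_l = 0, ±1)
(e) forbidden — Δl = +0 (E1 requires Δl = ±1)
(f) forbidden — Δl = -3 (E1 requires Δl = ±1); Δm_l = +2 (E1 requires Δm_l = 0, ±1)
Total allowed: 2 of 6.

2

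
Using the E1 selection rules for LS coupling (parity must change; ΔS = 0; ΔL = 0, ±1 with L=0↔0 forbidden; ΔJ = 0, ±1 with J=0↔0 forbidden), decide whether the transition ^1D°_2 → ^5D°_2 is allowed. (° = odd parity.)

forbidden

Initial level: S=0, L=2, J=2, parity odd. Final level: S=2, L=2, J=2, parity odd.
Parity must change: odd → odd — violated.
ΔS = 0: S: 0 → 2 — violated.
ΔL = 0, ±1 (not L=0↔0): L: 2 → 2, ΔL = +0 — satisfied.
ΔJ = 0, ±1 (not J=0↔0): J: 2 → 2, ΔJ = +0 — satisfied.
Rule(s) violated: parity, ΔS.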